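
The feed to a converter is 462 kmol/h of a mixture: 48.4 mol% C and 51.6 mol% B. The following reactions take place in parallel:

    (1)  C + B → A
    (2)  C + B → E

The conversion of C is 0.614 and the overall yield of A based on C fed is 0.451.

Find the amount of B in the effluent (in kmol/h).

Yield of A: 1ξ₁ / 223.6 = 0.451 → ξ₁ = 100.8 kmol/h.
Conversion of C: 1ξ₁ + 1ξ₂ = 0.614 × 223.6 = 137.3 → ξ₂ = 36.45 kmol/h.
Outlet amounts (n = n₀ + Σ ν·ξ):
  C: 223.6 − 1(100.8) − 1(36.45) = 86.31
  B: 238.4 − 1(100.8) − 1(36.45) = 101.1
  A: 0 + 1(100.8) = 100.8
  E: 0 + 1(36.45) = 36.45

101 kmol/h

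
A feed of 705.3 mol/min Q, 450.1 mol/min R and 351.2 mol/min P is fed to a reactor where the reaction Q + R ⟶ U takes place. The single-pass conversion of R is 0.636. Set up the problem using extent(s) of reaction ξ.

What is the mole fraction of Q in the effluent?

R reacted = 0.636 × 450.1 = 286.3 mol/min; ν_R = −1, so ξ = 286.3/1 = 286.3 mol/min.
Outlet amounts (n = n₀ + ν ξ):
  Q: 705.3 − 1(286.3) = 419
  R: 450.1 − 1(286.3) = 163.8
  U: 0 + 1(286.3) = 286.3
  P: 351.2 (inert)
Total out = 1220 mol/min; y_Q = 419 / 1220 = 0.3434.

0.343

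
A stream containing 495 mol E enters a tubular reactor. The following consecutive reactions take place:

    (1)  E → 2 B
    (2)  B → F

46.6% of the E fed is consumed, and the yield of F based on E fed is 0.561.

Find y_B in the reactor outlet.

Conversion of E: E consumed = 1ξ₁ = 0.466 × 495 → ξ₁ = 230.7 mol.
Yield of F: 1ξ₂ / 495 = 0.561 → ξ₂ = 277.7 mol.
Outlet amounts (n = n₀ + Σ ν·ξ):
  E: 495 − 1(230.7) = 264.3
  B: 0 + 2(230.7) − 1(277.7) = 183.6
  F: 0 + 1(277.7) = 277.7
Total out = 725.7 mol; y_B = 183.6 / 725.7 = 0.2531.

0.253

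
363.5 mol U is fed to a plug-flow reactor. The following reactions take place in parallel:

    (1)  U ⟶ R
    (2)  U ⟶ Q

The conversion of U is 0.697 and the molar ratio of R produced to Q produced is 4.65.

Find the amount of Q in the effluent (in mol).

Conversion of U: U consumed = 0.697 × 363.5 = 253.4 mol = 1ξ₁ + 1ξ₂.
Selectivity: 1ξ₁ / (1ξ₂) = 4.65 → ξ₁ = 4.65 ξ₂.
Substitute: (1·4.65 + 1) ξ₂ = 253.4 → ξ₂ = 44.84 mol, ξ₁ = 208.5 mol.
Outlet amounts (n = n₀ + Σ ν·ξ):
  U: 363.5 − 1(208.5) − 1(44.84) = 110.1
  R: 0 + 1(208.5) = 208.5
  Q: 0 + 1(44.84) = 44.84

44.8 mol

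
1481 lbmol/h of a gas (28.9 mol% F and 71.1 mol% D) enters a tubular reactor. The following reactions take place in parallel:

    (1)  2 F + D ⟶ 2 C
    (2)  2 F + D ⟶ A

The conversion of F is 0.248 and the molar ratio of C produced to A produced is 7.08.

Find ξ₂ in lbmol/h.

Conversion of F: F consumed = 0.248 × 428 = 106.1 lbmol/h = 2ξ₁ + 2ξ₂.
Selectivity: 2ξ₁ / (1ξ₂) = 7.08 → ξ₁ = 3.54 ξ₂.
Substitute: (2·3.54 + 2) ξ₂ = 106.1 → ξ₂ = 11.69 lbmol/h, ξ₁ = 41.38 lbmol/h.
Outlet amounts (n = n₀ + Σ ν·ξ):
  F: 428 − 2(41.38) − 2(11.69) = 321.9
  D: 1053 − 1(41.38) − 1(11.69) = 999.9
  C: 0 + 2(41.38) = 82.77
  A: 0 + 1(11.69) = 11.69

ξ₂ = 11.7 lbmol/h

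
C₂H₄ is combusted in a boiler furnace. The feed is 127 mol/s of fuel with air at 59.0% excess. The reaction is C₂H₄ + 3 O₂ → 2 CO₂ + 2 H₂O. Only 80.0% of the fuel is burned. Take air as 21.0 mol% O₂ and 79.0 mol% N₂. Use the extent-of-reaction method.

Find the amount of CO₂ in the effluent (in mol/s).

Stoichiometric O₂ = 3 × 127 = 381 mol/s; O₂ fed = 381 × 1.590 = 605.8 mol/s.
N₂ fed = 605.8 × 79/21 = 2279 mol/s.
Fuel reacted = 0.8 × 127 → ξ = 101.6 mol/s.
Outlet (n = n₀ + ν ξ):
  C₂H₄: 127 − 1(101.6) = 25.4
  O₂: 605.8 − 3(101.6) = 301
  N₂: 2279 (inert)
  CO₂: 0 + 2(101.6) = 203.2
  H₂O: 0 + 2(101.6) = 203.2

203 mol/s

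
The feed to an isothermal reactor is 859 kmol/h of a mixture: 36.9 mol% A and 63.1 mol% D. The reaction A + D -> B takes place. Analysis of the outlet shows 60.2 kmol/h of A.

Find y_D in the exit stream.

0.474

For A: n = n₀ − 1ξ → 60.2 = 317 − 1ξ, giving ξ = 256.8 kmol/h.
Outlet amounts (n = n₀ + ν ξ):
  A: 317 − 1(256.8) = 60.2
  D: 542 − 1(256.8) = 285.3
  B: 0 + 1(256.8) = 256.8
Total out = 602.2 kmol/h; y_D = 285.3 / 602.2 = 0.4737.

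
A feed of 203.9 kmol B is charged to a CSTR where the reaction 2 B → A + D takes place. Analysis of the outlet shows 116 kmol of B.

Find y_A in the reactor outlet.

For B: n = n₀ − 2ξ → 116 = 203.9 − 2ξ, giving ξ = 43.95 kmol.
Outlet amounts (n = n₀ + ν ξ):
  B: 203.9 − 2(43.95) = 116
  A: 0 + 1(43.95) = 43.95
  D: 0 + 1(43.95) = 43.95
Total out = 203.9 kmol; y_A = 43.95 / 203.9 = 0.2155.

0.216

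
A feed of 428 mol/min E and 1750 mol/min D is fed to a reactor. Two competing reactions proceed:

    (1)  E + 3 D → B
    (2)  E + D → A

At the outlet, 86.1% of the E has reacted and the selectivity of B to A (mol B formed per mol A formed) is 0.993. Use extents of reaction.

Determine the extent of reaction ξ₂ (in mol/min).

ξ₂ = 185 mol/min

Conversion of E: E consumed = 0.861 × 428 = 368.5 mol/min = 1ξ₁ + 1ξ₂.
Selectivity: 1ξ₁ / (1ξ₂) = 0.993 → ξ₁ = 0.993 ξ₂.
Substitute: (1·0.993 + 1) ξ₂ = 368.5 → ξ₂ = 184.9 mol/min, ξ₁ = 183.6 mol/min.
Outlet amounts (n = n₀ + Σ ν·ξ):
  E: 428 − 1(183.6) − 1(184.9) = 59.49
  D: 1750 − 3(183.6) − 1(184.9) = 1014
  B: 0 + 1(183.6) = 183.6
  A: 0 + 1(184.9) = 184.9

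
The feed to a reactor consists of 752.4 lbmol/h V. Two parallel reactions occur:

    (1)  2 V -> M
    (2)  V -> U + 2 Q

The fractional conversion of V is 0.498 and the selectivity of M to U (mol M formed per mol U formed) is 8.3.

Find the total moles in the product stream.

618 lbmol/h

Conversion of V: V consumed = 0.498 × 752.4 = 374.7 lbmol/h = 2ξ₁ + 1ξ₂.
Selectivity: 1ξ₁ / (1ξ₂) = 8.3 → ξ₁ = 8.3 ξ₂.
Substitute: (2·8.3 + 1) ξ₂ = 374.7 → ξ₂ = 21.29 lbmol/h, ξ₁ = 176.7 lbmol/h.
Outlet amounts (n = n₀ + Σ ν·ξ):
  V: 752.4 − 2(176.7) − 1(21.29) = 377.7
  M: 0 + 1(176.7) = 176.7
  U: 0 + 1(21.29) = 21.29
  Q: 0 + 2(21.29) = 42.58
Total out = 377.7 + 176.7 + 21.29 + 42.58 = 618.3 lbmol/h.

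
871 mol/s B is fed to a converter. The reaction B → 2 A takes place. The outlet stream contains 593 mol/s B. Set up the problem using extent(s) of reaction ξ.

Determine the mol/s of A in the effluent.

556 mol/s

For B: n = n₀ − 1ξ → 593 = 871 − 1ξ, giving ξ = 278 mol/s.
Outlet amounts (n = n₀ + ν ξ):
  B: 871 − 1(278) = 593
  A: 0 + 2(278) = 556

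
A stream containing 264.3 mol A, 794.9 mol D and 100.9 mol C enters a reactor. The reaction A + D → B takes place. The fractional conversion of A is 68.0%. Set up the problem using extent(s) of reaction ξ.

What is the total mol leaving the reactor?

980 mol

A reacted = 0.68 × 264.3 = 179.7 mol; ν_A = −1, so ξ = 179.7/1 = 179.7 mol.
Outlet amounts (n = n₀ + ν ξ):
  A: 264.3 − 1(179.7) = 84.58
  D: 794.9 − 1(179.7) = 615.2
  B: 0 + 1(179.7) = 179.7
  C: 100.9 (inert)
Total out = 84.58 + 615.2 + 179.7 + 100.9 = 980.4 mol.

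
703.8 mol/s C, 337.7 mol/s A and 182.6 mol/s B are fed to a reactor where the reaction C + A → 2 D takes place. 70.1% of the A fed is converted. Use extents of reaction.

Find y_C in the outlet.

A reacted = 0.701 × 337.7 = 236.7 mol/s; ν_A = −1, so ξ = 236.7/1 = 236.7 mol/s.
Outlet amounts (n = n₀ + ν ξ):
  C: 703.8 − 1(236.7) = 467.1
  A: 337.7 − 1(236.7) = 101
  D: 0 + 2(236.7) = 473.5
  B: 182.6 (inert)
Total out = 1224 mol/s; y_C = 467.1 / 1224 = 0.3816.

0.382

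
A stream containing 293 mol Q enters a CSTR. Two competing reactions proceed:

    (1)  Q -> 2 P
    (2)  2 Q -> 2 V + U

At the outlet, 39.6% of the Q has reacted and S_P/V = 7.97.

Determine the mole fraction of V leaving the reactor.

Conversion of Q: Q consumed = 0.396 × 293 = 116 mol = 1ξ₁ + 2ξ₂.
Selectivity: 2ξ₁ / (2ξ₂) = 7.97 → ξ₁ = 7.97 ξ₂.
Substitute: (1·7.97 + 2) ξ₂ = 116 → ξ₂ = 11.64 mol, ξ₁ = 92.75 mol.
Outlet amounts (n = n₀ + Σ ν·ξ):
  Q: 293 − 1(92.75) − 2(11.64) = 177
  P: 0 + 2(92.75) = 185.5
  V: 0 + 2(11.64) = 23.28
  U: 0 + 1(11.64) = 11.64
Total out = 397.4 mol; y_V = 23.28 / 397.4 = 0.05857.

0.0586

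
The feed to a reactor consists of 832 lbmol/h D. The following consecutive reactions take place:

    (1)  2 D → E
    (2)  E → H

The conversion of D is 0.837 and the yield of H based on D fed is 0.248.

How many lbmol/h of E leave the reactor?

142 lbmol/h

Conversion of D: D consumed = 2ξ₁ = 0.837 × 832 → ξ₁ = 348.2 lbmol/h.
Yield of H: 1ξ₂ / 832 = 0.248 → ξ₂ = 206.3 lbmol/h.
Outlet amounts (n = n₀ + Σ ν·ξ):
  D: 832 − 2(348.2) = 135.6
  E: 0 + 1(348.2) − 1(206.3) = 141.9
  H: 0 + 1(206.3) = 206.3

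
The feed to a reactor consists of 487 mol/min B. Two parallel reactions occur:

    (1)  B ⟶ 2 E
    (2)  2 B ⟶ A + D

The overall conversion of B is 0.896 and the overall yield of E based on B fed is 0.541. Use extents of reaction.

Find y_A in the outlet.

Yield of E: 2ξ₁ / 487 = 0.541 → ξ₁ = 131.7 mol/min.
Conversion of B: 1ξ₁ + 2ξ₂ = 0.896 × 487 = 436.4 → ξ₂ = 152.3 mol/min.
Outlet amounts (n = n₀ + Σ ν·ξ):
  B: 487 − 1(131.7) − 2(152.3) = 50.65
  E: 0 + 2(131.7) = 263.5
  A: 0 + 1(152.3) = 152.3
  D: 0 + 1(152.3) = 152.3
Total out = 618.7 mol/min; y_A = 152.3 / 618.7 = 0.2462.

0.246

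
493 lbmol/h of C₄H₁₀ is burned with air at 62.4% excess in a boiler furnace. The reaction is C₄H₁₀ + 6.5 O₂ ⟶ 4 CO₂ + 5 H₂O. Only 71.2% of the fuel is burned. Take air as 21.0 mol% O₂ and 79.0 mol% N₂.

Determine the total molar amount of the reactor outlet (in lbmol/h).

Stoichiometric O₂ = 6.5 × 493 = 3204 lbmol/h; O₂ fed = 3204 × 1.624 = 5204 lbmol/h.
N₂ fed = 5204 × 79/21 = 19580 lbmol/h.
Fuel reacted = 0.712 × 493 → ξ = 351 lbmol/h.
Outlet (n = n₀ + ν ξ):
  C₄H₁₀: 493 − 1(351) = 142
  O₂: 5204 − 6.5(351) = 2923
  N₂: 19580 (inert)
  CO₂: 0 + 4(351) = 1404
  H₂O: 0 + 5(351) = 1755
Total out = 142 + 2923 + 19580 + 1404 + 1755 = 25800 lbmol/h.

25800 lbmol/h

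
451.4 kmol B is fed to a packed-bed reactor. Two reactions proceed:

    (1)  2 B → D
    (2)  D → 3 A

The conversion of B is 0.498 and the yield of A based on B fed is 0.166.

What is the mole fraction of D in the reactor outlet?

Conversion of B: B consumed = 2ξ₁ = 0.498 × 451.4 → ξ₁ = 112.4 kmol.
Yield of A: 3ξ₂ / 451.4 = 0.166 → ξ₂ = 24.98 kmol.
Outlet amounts (n = n₀ + Σ ν·ξ):
  B: 451.4 − 2(112.4) = 226.6
  D: 0 + 1(112.4) − 1(24.98) = 87.42
  A: 0 + 3(24.98) = 74.93
Total out = 389 kmol; y_D = 87.42 / 389 = 0.2248.

0.225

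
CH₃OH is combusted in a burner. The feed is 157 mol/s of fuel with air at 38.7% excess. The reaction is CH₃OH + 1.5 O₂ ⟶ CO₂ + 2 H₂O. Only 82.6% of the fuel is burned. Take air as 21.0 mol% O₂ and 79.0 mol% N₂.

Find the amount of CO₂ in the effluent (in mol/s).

Stoichiometric O₂ = 1.5 × 157 = 235.5 mol/s; O₂ fed = 235.5 × 1.387 = 326.6 mol/s.
N₂ fed = 326.6 × 79/21 = 1229 mol/s.
Fuel reacted = 0.826 × 157 → ξ = 129.7 mol/s.
Outlet (n = n₀ + ν ξ):
  CH₃OH: 157 − 1(129.7) = 27.32
  O₂: 326.6 − 1.5(129.7) = 132.1
  N₂: 1229 (inert)
  CO₂: 0 + 1(129.7) = 129.7
  H₂O: 0 + 2(129.7) = 259.4

130 mol/s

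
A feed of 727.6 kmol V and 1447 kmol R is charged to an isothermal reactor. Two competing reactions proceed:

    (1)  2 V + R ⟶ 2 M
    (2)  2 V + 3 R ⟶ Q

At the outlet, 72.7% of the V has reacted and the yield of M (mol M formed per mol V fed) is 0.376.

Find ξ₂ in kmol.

ξ₂ = 128 kmol

Yield of M: 2ξ₁ / 727.6 = 0.376 → ξ₁ = 136.8 kmol.
Conversion of V: 2ξ₁ + 2ξ₂ = 0.727 × 727.6 = 529 → ξ₂ = 127.7 kmol.
Outlet amounts (n = n₀ + Σ ν·ξ):
  V: 727.6 − 2(136.8) − 2(127.7) = 198.6
  R: 1447 − 1(136.8) − 3(127.7) = 927.1
  M: 0 + 2(136.8) = 273.6
  Q: 0 + 1(127.7) = 127.7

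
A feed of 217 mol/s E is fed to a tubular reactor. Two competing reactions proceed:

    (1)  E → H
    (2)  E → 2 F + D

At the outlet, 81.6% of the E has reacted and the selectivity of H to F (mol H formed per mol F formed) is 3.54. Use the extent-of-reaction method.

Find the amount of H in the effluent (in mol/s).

Conversion of E: E consumed = 0.816 × 217 = 177.1 mol/s = 1ξ₁ + 1ξ₂.
Selectivity: 1ξ₁ / (2ξ₂) = 3.54 → ξ₁ = 7.08 ξ₂.
Substitute: (1·7.08 + 1) ξ₂ = 177.1 → ξ₂ = 21.91 mol/s, ξ₁ = 155.2 mol/s.
Outlet amounts (n = n₀ + Σ ν·ξ):
  E: 217 − 1(155.2) − 1(21.91) = 39.93
  H: 0 + 1(155.2) = 155.2
  F: 0 + 2(21.91) = 43.83
  D: 0 + 1(21.91) = 21.91

155 mol/s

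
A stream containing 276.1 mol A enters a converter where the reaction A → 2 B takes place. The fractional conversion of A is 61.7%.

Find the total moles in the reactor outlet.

A reacted = 0.617 × 276.1 = 170.4 mol; ν_A = −1, so ξ = 170.4/1 = 170.4 mol.
Outlet amounts (n = n₀ + ν ξ):
  A: 276.1 − 1(170.4) = 105.7
  B: 0 + 2(170.4) = 340.7
Total out = 105.7 + 340.7 = 446.5 mol.

446 mol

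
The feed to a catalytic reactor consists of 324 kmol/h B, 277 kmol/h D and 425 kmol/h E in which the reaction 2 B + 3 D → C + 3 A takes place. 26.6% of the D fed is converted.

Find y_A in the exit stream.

D reacted = 0.266 × 277 = 73.68 kmol/h; ν_D = −3, so ξ = 73.68/3 = 24.56 kmol/h.
Outlet amounts (n = n₀ + ν ξ):
  B: 324 − 2(24.56) = 274.9
  D: 277 − 3(24.56) = 203.3
  C: 0 + 1(24.56) = 24.56
  A: 0 + 3(24.56) = 73.68
  E: 425 (inert)
Total out = 1001 kmol/h; y_A = 73.68 / 1001 = 0.07358.

0.0736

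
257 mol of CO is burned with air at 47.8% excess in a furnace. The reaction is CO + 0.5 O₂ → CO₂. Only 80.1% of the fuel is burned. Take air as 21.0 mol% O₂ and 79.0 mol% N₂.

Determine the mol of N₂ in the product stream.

Stoichiometric O₂ = 0.5 × 257 = 128.5 mol; O₂ fed = 128.5 × 1.478 = 189.9 mol.
N₂ fed = 189.9 × 79/21 = 714.5 mol.
Fuel reacted = 0.801 × 257 → ξ = 205.9 mol.
Outlet (n = n₀ + ν ξ):
  CO: 257 − 1(205.9) = 51.14
  O₂: 189.9 − 0.5(205.9) = 86.99
  N₂: 714.5 (inert)
  CO₂: 0 + 1(205.9) = 205.9

714 mol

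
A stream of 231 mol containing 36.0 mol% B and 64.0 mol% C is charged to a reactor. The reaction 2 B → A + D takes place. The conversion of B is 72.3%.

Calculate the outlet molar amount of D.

30.1 mol

B reacted = 0.723 × 83.16 = 60.12 mol; ν_B = −2, so ξ = 60.12/2 = 30.06 mol.
Outlet amounts (n = n₀ + ν ξ):
  B: 83.16 − 2(30.06) = 23.04
  A: 0 + 1(30.06) = 30.06
  D: 0 + 1(30.06) = 30.06
  C: 147.8 (inert)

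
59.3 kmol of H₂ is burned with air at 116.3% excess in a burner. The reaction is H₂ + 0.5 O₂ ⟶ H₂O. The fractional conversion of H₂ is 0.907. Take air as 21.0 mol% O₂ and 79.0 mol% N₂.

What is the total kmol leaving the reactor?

338 kmol

Stoichiometric O₂ = 0.5 × 59.3 = 29.65 kmol; O₂ fed = 29.65 × 2.163 = 64.13 kmol.
N₂ fed = 64.13 × 79/21 = 241.3 kmol.
Fuel reacted = 0.907 × 59.3 → ξ = 53.79 kmol.
Outlet (n = n₀ + ν ξ):
  H₂: 59.3 − 1(53.79) = 5.515
  O₂: 64.13 − 0.5(53.79) = 37.24
  N₂: 241.3 (inert)
  H₂O: 0 + 1(53.79) = 53.79
Total out = 5.515 + 37.24 + 241.3 + 53.79 = 337.8 kmol.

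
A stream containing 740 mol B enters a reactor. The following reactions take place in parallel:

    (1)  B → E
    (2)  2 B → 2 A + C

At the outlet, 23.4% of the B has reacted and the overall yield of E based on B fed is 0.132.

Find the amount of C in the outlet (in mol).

Yield of E: 1ξ₁ / 740 = 0.132 → ξ₁ = 97.68 mol.
Conversion of B: 1ξ₁ + 2ξ₂ = 0.234 × 740 = 173.2 → ξ₂ = 37.74 mol.
Outlet amounts (n = n₀ + Σ ν·ξ):
  B: 740 − 1(97.68) − 2(37.74) = 566.8
  E: 0 + 1(97.68) = 97.68
  A: 0 + 2(37.74) = 75.48
  C: 0 + 1(37.74) = 37.74

37.7 mol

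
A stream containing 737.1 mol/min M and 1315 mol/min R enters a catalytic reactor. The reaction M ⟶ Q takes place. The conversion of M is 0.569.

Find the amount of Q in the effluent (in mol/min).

419 mol/min

M reacted = 0.569 × 737.1 = 419.4 mol/min; ν_M = −1, so ξ = 419.4/1 = 419.4 mol/min.
Outlet amounts (n = n₀ + ν ξ):
  M: 737.1 − 1(419.4) = 317.7
  Q: 0 + 1(419.4) = 419.4
  R: 1315 (inert)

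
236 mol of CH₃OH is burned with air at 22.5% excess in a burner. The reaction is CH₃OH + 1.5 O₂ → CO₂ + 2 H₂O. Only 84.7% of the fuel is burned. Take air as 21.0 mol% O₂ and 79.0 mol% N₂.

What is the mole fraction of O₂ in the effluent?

Stoichiometric O₂ = 1.5 × 236 = 354 mol; O₂ fed = 354 × 1.225 = 433.7 mol.
N₂ fed = 433.7 × 79/21 = 1631 mol.
Fuel reacted = 0.847 × 236 → ξ = 199.9 mol.
Outlet (n = n₀ + ν ξ):
  CH₃OH: 236 − 1(199.9) = 36.11
  O₂: 433.7 − 1.5(199.9) = 133.8
  N₂: 1631 (inert)
  CO₂: 0 + 1(199.9) = 199.9
  H₂O: 0 + 2(199.9) = 399.8
Total out = 2401 mol; y_O₂ = 133.8 / 2401 = 0.05573.

0.0557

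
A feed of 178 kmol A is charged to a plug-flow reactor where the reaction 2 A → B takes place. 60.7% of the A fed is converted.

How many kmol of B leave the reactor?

54 kmol

A reacted = 0.607 × 178 = 108 kmol; ν_A = −2, so ξ = 108/2 = 54.02 kmol.
Outlet amounts (n = n₀ + ν ξ):
  A: 178 − 2(54.02) = 69.95
  B: 0 + 1(54.02) = 54.02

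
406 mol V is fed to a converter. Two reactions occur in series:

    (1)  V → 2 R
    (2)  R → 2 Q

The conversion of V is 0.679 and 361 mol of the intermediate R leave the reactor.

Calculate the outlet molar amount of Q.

381 mol

Conversion of V: V consumed = 1ξ₁ = 0.679 × 406 → ξ₁ = 275.7 mol.
R balance: n_R = 0 + 2ξ₁ − 1ξ₂ = 361 → ξ₂ = (2·275.7 − 361)/1 = 190.3 mol.
Outlet amounts (n = n₀ + Σ ν·ξ):
  V: 406 − 1(275.7) = 130.3
  R: 0 + 2(275.7) − 1(190.3) = 361
  Q: 0 + 2(190.3) = 380.7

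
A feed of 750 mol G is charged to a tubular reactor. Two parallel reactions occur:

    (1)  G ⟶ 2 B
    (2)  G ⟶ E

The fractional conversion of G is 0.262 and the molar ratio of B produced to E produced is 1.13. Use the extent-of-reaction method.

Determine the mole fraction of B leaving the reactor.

Conversion of G: G consumed = 0.262 × 750 = 196.5 mol = 1ξ₁ + 1ξ₂.
Selectivity: 2ξ₁ / (1ξ₂) = 1.13 → ξ₁ = 0.565 ξ₂.
Substitute: (1·0.565 + 1) ξ₂ = 196.5 → ξ₂ = 125.6 mol, ξ₁ = 70.94 mol.
Outlet amounts (n = n₀ + Σ ν·ξ):
  G: 750 − 1(70.94) − 1(125.6) = 553.5
  B: 0 + 2(70.94) = 141.9
  E: 0 + 1(125.6) = 125.6
Total out = 820.9 mol; y_B = 141.9 / 820.9 = 0.1728.

0.173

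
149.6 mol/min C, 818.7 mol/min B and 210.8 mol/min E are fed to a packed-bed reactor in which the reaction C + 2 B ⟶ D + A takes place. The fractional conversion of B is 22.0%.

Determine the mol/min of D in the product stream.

B reacted = 0.22 × 818.7 = 180.1 mol/min; ν_B = −2, so ξ = 180.1/2 = 90.06 mol/min.
Outlet amounts (n = n₀ + ν ξ):
  C: 149.6 − 1(90.06) = 59.54
  B: 818.7 − 2(90.06) = 638.6
  D: 0 + 1(90.06) = 90.06
  A: 0 + 1(90.06) = 90.06
  E: 210.8 (inert)

90.1 mol/min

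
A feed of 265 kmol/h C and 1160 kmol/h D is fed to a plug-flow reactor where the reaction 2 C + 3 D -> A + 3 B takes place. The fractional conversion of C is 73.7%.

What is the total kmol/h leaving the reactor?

1330 kmol/h

C reacted = 0.737 × 265 = 195.3 kmol/h; ν_C = −2, so ξ = 195.3/2 = 97.65 kmol/h.
Outlet amounts (n = n₀ + ν ξ):
  C: 265 − 2(97.65) = 69.69
  D: 1160 − 3(97.65) = 867
  A: 0 + 1(97.65) = 97.65
  B: 0 + 3(97.65) = 293
Total out = 69.69 + 867 + 97.65 + 293 = 1327 kmol/h.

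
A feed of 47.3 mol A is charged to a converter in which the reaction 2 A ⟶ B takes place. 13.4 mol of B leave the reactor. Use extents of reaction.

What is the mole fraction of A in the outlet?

For B: n = n₀ + 1ξ → 13.4 = 0 + 1ξ, giving ξ = 13.4 mol.
Outlet amounts (n = n₀ + ν ξ):
  A: 47.3 − 2(13.4) = 20.5
  B: 0 + 1(13.4) = 13.4
Total out = 33.9 mol; y_A = 20.5 / 33.9 = 0.6047.

0.605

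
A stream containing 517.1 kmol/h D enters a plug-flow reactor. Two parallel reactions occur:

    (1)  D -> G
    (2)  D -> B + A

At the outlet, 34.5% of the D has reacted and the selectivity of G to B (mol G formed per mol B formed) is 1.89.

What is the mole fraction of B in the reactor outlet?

0.107

Conversion of D: D consumed = 0.345 × 517.1 = 178.4 kmol/h = 1ξ₁ + 1ξ₂.
Selectivity: 1ξ₁ / (1ξ₂) = 1.89 → ξ₁ = 1.89 ξ₂.
Substitute: (1·1.89 + 1) ξ₂ = 178.4 → ξ₂ = 61.73 kmol/h, ξ₁ = 116.7 kmol/h.
Outlet amounts (n = n₀ + Σ ν·ξ):
  D: 517.1 − 1(116.7) − 1(61.73) = 338.7
  G: 0 + 1(116.7) = 116.7
  B: 0 + 1(61.73) = 61.73
  A: 0 + 1(61.73) = 61.73
Total out = 578.8 kmol/h; y_B = 61.73 / 578.8 = 0.1066.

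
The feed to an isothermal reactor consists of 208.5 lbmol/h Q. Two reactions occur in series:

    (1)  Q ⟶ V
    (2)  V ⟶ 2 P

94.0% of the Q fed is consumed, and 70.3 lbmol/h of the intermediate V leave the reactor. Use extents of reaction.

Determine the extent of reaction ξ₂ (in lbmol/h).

Conversion of Q: Q consumed = 1ξ₁ = 0.94 × 208.5 → ξ₁ = 196 lbmol/h.
V balance: n_V = 0 + 1ξ₁ − 1ξ₂ = 70.3 → ξ₂ = (1·196 − 70.3)/1 = 125.7 lbmol/h.
Outlet amounts (n = n₀ + Σ ν·ξ):
  Q: 208.5 − 1(196) = 12.51
  V: 0 + 1(196) − 1(125.7) = 70.3
  P: 0 + 2(125.7) = 251.4

ξ₂ = 126 lbmol/h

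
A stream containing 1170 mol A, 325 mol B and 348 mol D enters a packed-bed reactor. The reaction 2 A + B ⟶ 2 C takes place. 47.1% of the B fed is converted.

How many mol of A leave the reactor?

864 mol

B reacted = 0.471 × 325 = 153.1 mol; ν_B = −1, so ξ = 153.1/1 = 153.1 mol.
Outlet amounts (n = n₀ + ν ξ):
  A: 1170 − 2(153.1) = 863.9
  B: 325 − 1(153.1) = 171.9
  C: 0 + 2(153.1) = 306.1
  D: 348 (inert)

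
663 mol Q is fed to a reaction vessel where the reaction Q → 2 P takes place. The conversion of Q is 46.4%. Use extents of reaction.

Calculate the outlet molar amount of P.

Q reacted = 0.464 × 663 = 307.6 mol; ν_Q = −1, so ξ = 307.6/1 = 307.6 mol.
Outlet amounts (n = n₀ + ν ξ):
  Q: 663 − 1(307.6) = 355.4
  P: 0 + 2(307.6) = 615.3

615 mol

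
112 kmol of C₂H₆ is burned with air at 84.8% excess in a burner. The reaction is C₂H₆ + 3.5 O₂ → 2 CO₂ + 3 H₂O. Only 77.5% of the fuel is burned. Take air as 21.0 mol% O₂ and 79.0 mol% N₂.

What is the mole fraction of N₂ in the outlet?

0.756

Stoichiometric O₂ = 3.5 × 112 = 392 kmol; O₂ fed = 392 × 1.848 = 724.4 kmol.
N₂ fed = 724.4 × 79/21 = 2725 kmol.
Fuel reacted = 0.775 × 112 → ξ = 86.8 kmol.
Outlet (n = n₀ + ν ξ):
  C₂H₆: 112 − 1(86.8) = 25.2
  O₂: 724.4 − 3.5(86.8) = 420.6
  N₂: 2725 (inert)
  CO₂: 0 + 2(86.8) = 173.6
  H₂O: 0 + 3(86.8) = 260.4
Total out = 3605 kmol; y_N₂ = 2725 / 3605 = 0.7559.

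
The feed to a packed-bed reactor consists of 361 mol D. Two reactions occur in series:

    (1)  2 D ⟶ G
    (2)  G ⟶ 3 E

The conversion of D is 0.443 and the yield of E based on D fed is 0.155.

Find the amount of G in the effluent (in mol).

Conversion of D: D consumed = 2ξ₁ = 0.443 × 361 → ξ₁ = 79.96 mol.
Yield of E: 3ξ₂ / 361 = 0.155 → ξ₂ = 18.65 mol.
Outlet amounts (n = n₀ + Σ ν·ξ):
  D: 361 − 2(79.96) = 201.1
  G: 0 + 1(79.96) − 1(18.65) = 61.31
  E: 0 + 3(18.65) = 55.95

61.3 mol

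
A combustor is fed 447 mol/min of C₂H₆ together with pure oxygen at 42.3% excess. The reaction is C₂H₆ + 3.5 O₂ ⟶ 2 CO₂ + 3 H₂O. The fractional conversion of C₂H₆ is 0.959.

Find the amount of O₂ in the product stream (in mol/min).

Stoichiometric O₂ = 3.5 × 447 = 1564 mol/min; O₂ fed = 1564 × 1.423 = 2226 mol/min.
Fuel reacted = 0.959 × 447 → ξ = 428.7 mol/min.
Outlet (n = n₀ + ν ξ):
  C₂H₆: 447 − 1(428.7) = 18.33
  O₂: 2226 − 3.5(428.7) = 725.9
  CO₂: 0 + 2(428.7) = 857.3
  H₂O: 0 + 3(428.7) = 1286

726 mol/min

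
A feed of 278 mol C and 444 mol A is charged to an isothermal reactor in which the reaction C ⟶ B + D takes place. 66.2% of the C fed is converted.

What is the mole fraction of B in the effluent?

C reacted = 0.662 × 278 = 184 mol; ν_C = −1, so ξ = 184/1 = 184 mol.
Outlet amounts (n = n₀ + ν ξ):
  C: 278 − 1(184) = 93.96
  B: 0 + 1(184) = 184
  D: 0 + 1(184) = 184
  A: 444 (inert)
Total out = 906 mol; y_B = 184 / 906 = 0.2031.

0.203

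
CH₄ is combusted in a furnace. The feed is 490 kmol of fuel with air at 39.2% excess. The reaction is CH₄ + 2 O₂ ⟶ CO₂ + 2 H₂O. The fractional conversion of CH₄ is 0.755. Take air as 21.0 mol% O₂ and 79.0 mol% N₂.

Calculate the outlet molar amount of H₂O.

740 kmol

Stoichiometric O₂ = 2 × 490 = 980 kmol; O₂ fed = 980 × 1.392 = 1364 kmol.
N₂ fed = 1364 × 79/21 = 5132 kmol.
Fuel reacted = 0.755 × 490 → ξ = 369.9 kmol.
Outlet (n = n₀ + ν ξ):
  CH₄: 490 − 1(369.9) = 120.1
  O₂: 1364 − 2(369.9) = 624.3
  N₂: 5132 (inert)
  CO₂: 0 + 1(369.9) = 369.9
  H₂O: 0 + 2(369.9) = 739.9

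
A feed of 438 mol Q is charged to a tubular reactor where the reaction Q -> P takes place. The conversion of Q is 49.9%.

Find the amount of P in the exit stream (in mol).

Q reacted = 0.499 × 438 = 218.6 mol; ν_Q = −1, so ξ = 218.6/1 = 218.6 mol.
Outlet amounts (n = n₀ + ν ξ):
  Q: 438 − 1(218.6) = 219.4
  P: 0 + 1(218.6) = 218.6

219 mol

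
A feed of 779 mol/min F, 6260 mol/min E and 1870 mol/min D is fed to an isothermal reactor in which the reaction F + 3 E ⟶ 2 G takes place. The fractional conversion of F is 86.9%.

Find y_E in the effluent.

F reacted = 0.869 × 779 = 677 mol/min; ν_F = −1, so ξ = 677/1 = 677 mol/min.
Outlet amounts (n = n₀ + ν ξ):
  F: 779 − 1(677) = 102
  E: 6260 − 3(677) = 4229
  G: 0 + 2(677) = 1354
  D: 1870 (inert)
Total out = 7555 mol/min; y_E = 4229 / 7555 = 0.5598.

0.56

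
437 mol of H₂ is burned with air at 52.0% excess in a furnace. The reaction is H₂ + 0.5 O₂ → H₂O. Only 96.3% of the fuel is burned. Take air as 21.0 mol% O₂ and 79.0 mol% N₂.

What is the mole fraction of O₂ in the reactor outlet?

0.0673

Stoichiometric O₂ = 0.5 × 437 = 218.5 mol; O₂ fed = 218.5 × 1.520 = 332.1 mol.
N₂ fed = 332.1 × 79/21 = 1249 mol.
Fuel reacted = 0.963 × 437 → ξ = 420.8 mol.
Outlet (n = n₀ + ν ξ):
  H₂: 437 − 1(420.8) = 16.17
  O₂: 332.1 − 0.5(420.8) = 121.7
  N₂: 1249 (inert)
  H₂O: 0 + 1(420.8) = 420.8
Total out = 1808 mol; y_O₂ = 121.7 / 1808 = 0.06731.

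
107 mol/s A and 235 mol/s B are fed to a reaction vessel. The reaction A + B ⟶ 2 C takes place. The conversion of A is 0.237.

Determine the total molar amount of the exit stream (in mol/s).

342 mol/s

A reacted = 0.237 × 107 = 25.36 mol/s; ν_A = −1, so ξ = 25.36/1 = 25.36 mol/s.
Outlet amounts (n = n₀ + ν ξ):
  A: 107 − 1(25.36) = 81.64
  B: 235 − 1(25.36) = 209.6
  C: 0 + 2(25.36) = 50.72
Total out = 81.64 + 209.6 + 50.72 = 342 mol/s.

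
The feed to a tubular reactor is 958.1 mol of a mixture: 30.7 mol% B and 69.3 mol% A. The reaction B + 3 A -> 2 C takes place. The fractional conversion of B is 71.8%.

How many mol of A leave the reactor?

B reacted = 0.718 × 294.1 = 211.2 mol; ν_B = −1, so ξ = 211.2/1 = 211.2 mol.
Outlet amounts (n = n₀ + ν ξ):
  B: 294.1 − 1(211.2) = 82.95
  A: 664 − 3(211.2) = 30.39
  C: 0 + 2(211.2) = 422.4

30.4 mol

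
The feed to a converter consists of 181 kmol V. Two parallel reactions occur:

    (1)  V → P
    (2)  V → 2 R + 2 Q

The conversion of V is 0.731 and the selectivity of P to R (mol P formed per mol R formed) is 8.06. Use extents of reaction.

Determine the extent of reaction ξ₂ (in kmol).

Conversion of V: V consumed = 0.731 × 181 = 132.3 kmol = 1ξ₁ + 1ξ₂.
Selectivity: 1ξ₁ / (2ξ₂) = 8.06 → ξ₁ = 16.12 ξ₂.
Substitute: (1·16.12 + 1) ξ₂ = 132.3 → ξ₂ = 7.728 kmol, ξ₁ = 124.6 kmol.
Outlet amounts (n = n₀ + Σ ν·ξ):
  V: 181 − 1(124.6) − 1(7.728) = 48.69
  P: 0 + 1(124.6) = 124.6
  R: 0 + 2(7.728) = 15.46
  Q: 0 + 2(7.728) = 15.46

ξ₂ = 7.73 kmol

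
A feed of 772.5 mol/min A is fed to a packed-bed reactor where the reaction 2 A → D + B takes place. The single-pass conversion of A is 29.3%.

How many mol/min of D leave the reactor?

A reacted = 0.293 × 772.5 = 226.3 mol/min; ν_A = −2, so ξ = 226.3/2 = 113.2 mol/min.
Outlet amounts (n = n₀ + ν ξ):
  A: 772.5 − 2(113.2) = 546.2
  D: 0 + 1(113.2) = 113.2
  B: 0 + 1(113.2) = 113.2

113 mol/min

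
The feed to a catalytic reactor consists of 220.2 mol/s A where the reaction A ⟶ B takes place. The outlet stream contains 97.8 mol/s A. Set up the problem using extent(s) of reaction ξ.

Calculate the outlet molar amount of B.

For A: n = n₀ − 1ξ → 97.8 = 220.2 − 1ξ, giving ξ = 122.4 mol/s.
Outlet amounts (n = n₀ + ν ξ):
  A: 220.2 − 1(122.4) = 97.8
  B: 0 + 1(122.4) = 122.4

122 mol/s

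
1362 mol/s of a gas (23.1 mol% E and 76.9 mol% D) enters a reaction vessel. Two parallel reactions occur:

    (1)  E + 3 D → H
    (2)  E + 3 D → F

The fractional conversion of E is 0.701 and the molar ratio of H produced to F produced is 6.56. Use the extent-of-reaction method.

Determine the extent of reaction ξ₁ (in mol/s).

ξ₁ = 191 mol/s

Conversion of E: E consumed = 0.701 × 314.6 = 220.6 mol/s = 1ξ₁ + 1ξ₂.
Selectivity: 1ξ₁ / (1ξ₂) = 6.56 → ξ₁ = 6.56 ξ₂.
Substitute: (1·6.56 + 1) ξ₂ = 220.6 → ξ₂ = 29.17 mol/s, ξ₁ = 191.4 mol/s.
Outlet amounts (n = n₀ + Σ ν·ξ):
  E: 314.6 − 1(191.4) − 1(29.17) = 94.07
  D: 1047 − 3(191.4) − 3(29.17) = 385.7
  H: 0 + 1(191.4) = 191.4
  F: 0 + 1(29.17) = 29.17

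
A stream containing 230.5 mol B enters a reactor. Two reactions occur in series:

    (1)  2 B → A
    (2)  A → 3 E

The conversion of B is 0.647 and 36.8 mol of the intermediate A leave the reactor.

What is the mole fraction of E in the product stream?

Conversion of B: B consumed = 2ξ₁ = 0.647 × 230.5 → ξ₁ = 74.57 mol.
A balance: n_A = 0 + 1ξ₁ − 1ξ₂ = 36.8 → ξ₂ = (1·74.57 − 36.8)/1 = 37.77 mol.
Outlet amounts (n = n₀ + Σ ν·ξ):
  B: 230.5 − 2(74.57) = 81.37
  A: 0 + 1(74.57) − 1(37.77) = 36.8
  E: 0 + 3(37.77) = 113.3
Total out = 231.5 mol; y_E = 113.3 / 231.5 = 0.4895.

0.489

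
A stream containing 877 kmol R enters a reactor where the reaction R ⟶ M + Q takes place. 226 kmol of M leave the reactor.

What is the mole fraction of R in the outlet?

0.59

For M: n = n₀ + 1ξ → 226 = 0 + 1ξ, giving ξ = 226 kmol.
Outlet amounts (n = n₀ + ν ξ):
  R: 877 − 1(226) = 651
  M: 0 + 1(226) = 226
  Q: 0 + 1(226) = 226
Total out = 1103 kmol; y_R = 651 / 1103 = 0.5902.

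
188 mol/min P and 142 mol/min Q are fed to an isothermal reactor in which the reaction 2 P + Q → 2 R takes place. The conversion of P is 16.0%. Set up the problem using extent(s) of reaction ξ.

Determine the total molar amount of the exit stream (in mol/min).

315 mol/min

P reacted = 0.16 × 188 = 30.08 mol/min; ν_P = −2, so ξ = 30.08/2 = 15.04 mol/min.
Outlet amounts (n = n₀ + ν ξ):
  P: 188 − 2(15.04) = 157.9
  Q: 142 − 1(15.04) = 127
  R: 0 + 2(15.04) = 30.08
Total out = 157.9 + 127 + 30.08 = 315 mol/min.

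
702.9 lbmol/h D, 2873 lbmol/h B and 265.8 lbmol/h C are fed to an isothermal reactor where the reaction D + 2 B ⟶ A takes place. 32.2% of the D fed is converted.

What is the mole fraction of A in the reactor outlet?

0.0668

D reacted = 0.322 × 702.9 = 226.3 lbmol/h; ν_D = −1, so ξ = 226.3/1 = 226.3 lbmol/h.
Outlet amounts (n = n₀ + ν ξ):
  D: 702.9 − 1(226.3) = 476.6
  B: 2873 − 2(226.3) = 2420
  A: 0 + 1(226.3) = 226.3
  C: 265.8 (inert)
Total out = 3389 lbmol/h; y_A = 226.3 / 3389 = 0.06678.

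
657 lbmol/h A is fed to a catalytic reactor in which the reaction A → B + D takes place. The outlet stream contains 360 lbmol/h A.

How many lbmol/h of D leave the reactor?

297 lbmol/h

For A: n = n₀ − 1ξ → 360 = 657 − 1ξ, giving ξ = 297 lbmol/h.
Outlet amounts (n = n₀ + ν ξ):
  A: 657 − 1(297) = 360
  B: 0 + 1(297) = 297
  D: 0 + 1(297) = 297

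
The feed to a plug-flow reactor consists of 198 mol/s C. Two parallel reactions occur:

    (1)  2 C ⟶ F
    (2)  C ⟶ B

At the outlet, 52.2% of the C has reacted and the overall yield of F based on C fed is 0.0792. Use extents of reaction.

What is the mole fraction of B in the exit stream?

Yield of F: 1ξ₁ / 198 = 0.0792 → ξ₁ = 15.68 mol/s.
Conversion of C: 2ξ₁ + 1ξ₂ = 0.522 × 198 = 103.4 → ξ₂ = 71.99 mol/s.
Outlet amounts (n = n₀ + Σ ν·ξ):
  C: 198 − 2(15.68) − 1(71.99) = 94.64
  F: 0 + 1(15.68) = 15.68
  B: 0 + 1(71.99) = 71.99
Total out = 182.3 mol/s; y_B = 71.99 / 182.3 = 0.3949.

0.395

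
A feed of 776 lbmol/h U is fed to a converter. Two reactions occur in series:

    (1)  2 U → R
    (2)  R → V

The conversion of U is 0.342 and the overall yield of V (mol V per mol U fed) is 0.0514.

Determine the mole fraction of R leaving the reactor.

Conversion of U: U consumed = 2ξ₁ = 0.342 × 776 → ξ₁ = 132.7 lbmol/h.
Yield of V: 1ξ₂ / 776 = 0.0514 → ξ₂ = 39.89 lbmol/h.
Outlet amounts (n = n₀ + Σ ν·ξ):
  U: 776 − 2(132.7) = 510.6
  R: 0 + 1(132.7) − 1(39.89) = 92.81
  V: 0 + 1(39.89) = 39.89
Total out = 643.3 lbmol/h; y_R = 92.81 / 643.3 = 0.1443.

0.144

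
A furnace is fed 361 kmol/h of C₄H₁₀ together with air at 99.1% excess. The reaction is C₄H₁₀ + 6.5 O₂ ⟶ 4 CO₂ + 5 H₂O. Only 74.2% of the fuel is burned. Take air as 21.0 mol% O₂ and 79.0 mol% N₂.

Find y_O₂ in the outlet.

Stoichiometric O₂ = 6.5 × 361 = 2346 kmol/h; O₂ fed = 2346 × 1.991 = 4672 kmol/h.
N₂ fed = 4672 × 79/21 = 17580 kmol/h.
Fuel reacted = 0.742 × 361 → ξ = 267.9 kmol/h.
Outlet (n = n₀ + ν ξ):
  C₄H₁₀: 361 − 1(267.9) = 93.14
  O₂: 4672 − 6.5(267.9) = 2931
  N₂: 17580 (inert)
  CO₂: 0 + 4(267.9) = 1071
  H₂O: 0 + 5(267.9) = 1339
Total out = 23010 kmol/h; y_O₂ = 2931 / 23010 = 0.1274.

0.127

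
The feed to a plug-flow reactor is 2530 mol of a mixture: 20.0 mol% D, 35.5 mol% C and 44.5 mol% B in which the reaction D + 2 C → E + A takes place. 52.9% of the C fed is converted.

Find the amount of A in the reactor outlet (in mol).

C reacted = 0.529 × 898.1 = 475.1 mol; ν_C = −2, so ξ = 475.1/2 = 237.6 mol.
Outlet amounts (n = n₀ + ν ξ):
  D: 506 − 1(237.6) = 268.4
  C: 898.1 − 2(237.6) = 423
  E: 0 + 1(237.6) = 237.6
  A: 0 + 1(237.6) = 237.6
  B: 1126 (inert)

238 mol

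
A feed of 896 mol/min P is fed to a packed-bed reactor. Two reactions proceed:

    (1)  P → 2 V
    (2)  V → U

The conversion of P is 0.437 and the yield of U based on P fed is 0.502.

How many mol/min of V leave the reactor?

Conversion of P: P consumed = 1ξ₁ = 0.437 × 896 → ξ₁ = 391.6 mol/min.
Yield of U: 1ξ₂ / 896 = 0.502 → ξ₂ = 449.8 mol/min.
Outlet amounts (n = n₀ + Σ ν·ξ):
  P: 896 − 1(391.6) = 504.4
  V: 0 + 2(391.6) − 1(449.8) = 333.3
  U: 0 + 1(449.8) = 449.8

333 mol/min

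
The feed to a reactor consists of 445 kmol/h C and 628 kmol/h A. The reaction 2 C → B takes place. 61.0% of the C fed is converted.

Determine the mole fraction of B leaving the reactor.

C reacted = 0.61 × 445 = 271.4 kmol/h; ν_C = −2, so ξ = 271.4/2 = 135.7 kmol/h.
Outlet amounts (n = n₀ + ν ξ):
  C: 445 − 2(135.7) = 173.6
  B: 0 + 1(135.7) = 135.7
  A: 628 (inert)
Total out = 937.3 kmol/h; y_B = 135.7 / 937.3 = 0.1448.

0.145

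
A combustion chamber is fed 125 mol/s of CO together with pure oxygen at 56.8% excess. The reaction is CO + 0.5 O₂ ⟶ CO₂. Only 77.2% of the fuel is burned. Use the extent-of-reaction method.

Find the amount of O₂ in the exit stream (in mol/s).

Stoichiometric O₂ = 0.5 × 125 = 62.5 mol/s; O₂ fed = 62.5 × 1.568 = 98 mol/s.
Fuel reacted = 0.772 × 125 → ξ = 96.5 mol/s.
Outlet (n = n₀ + ν ξ):
  CO: 125 − 1(96.5) = 28.5
  O₂: 98 − 0.5(96.5) = 49.75
  CO₂: 0 + 1(96.5) = 96.5

49.8 mol/s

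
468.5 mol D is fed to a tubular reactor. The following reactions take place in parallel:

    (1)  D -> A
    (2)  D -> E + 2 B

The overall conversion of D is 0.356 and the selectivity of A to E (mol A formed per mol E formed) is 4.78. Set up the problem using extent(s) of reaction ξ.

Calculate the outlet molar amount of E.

Conversion of D: D consumed = 0.356 × 468.5 = 166.8 mol = 1ξ₁ + 1ξ₂.
Selectivity: 1ξ₁ / (1ξ₂) = 4.78 → ξ₁ = 4.78 ξ₂.
Substitute: (1·4.78 + 1) ξ₂ = 166.8 → ξ₂ = 28.86 mol, ξ₁ = 137.9 mol.
Outlet amounts (n = n₀ + Σ ν·ξ):
  D: 468.5 − 1(137.9) − 1(28.86) = 301.7
  A: 0 + 1(137.9) = 137.9
  E: 0 + 1(28.86) = 28.86
  B: 0 + 2(28.86) = 57.71

28.9 mol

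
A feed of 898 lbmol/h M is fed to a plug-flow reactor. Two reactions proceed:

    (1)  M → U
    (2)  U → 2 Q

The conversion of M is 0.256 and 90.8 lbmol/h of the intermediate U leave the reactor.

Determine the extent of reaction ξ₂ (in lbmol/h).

ξ₂ = 139 lbmol/h

Conversion of M: M consumed = 1ξ₁ = 0.256 × 898 → ξ₁ = 229.9 lbmol/h.
U balance: n_U = 0 + 1ξ₁ − 1ξ₂ = 90.8 → ξ₂ = (1·229.9 − 90.8)/1 = 139.1 lbmol/h.
Outlet amounts (n = n₀ + Σ ν·ξ):
  M: 898 − 1(229.9) = 668.1
  U: 0 + 1(229.9) − 1(139.1) = 90.8
  Q: 0 + 2(139.1) = 278.2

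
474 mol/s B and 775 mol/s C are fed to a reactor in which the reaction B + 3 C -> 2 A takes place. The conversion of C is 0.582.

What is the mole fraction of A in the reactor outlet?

C reacted = 0.582 × 775 = 451 mol/s; ν_C = −3, so ξ = 451/3 = 150.3 mol/s.
Outlet amounts (n = n₀ + ν ξ):
  B: 474 − 1(150.3) = 323.6
  C: 775 − 3(150.3) = 324
  A: 0 + 2(150.3) = 300.7
Total out = 948.3 mol/s; y_A = 300.7 / 948.3 = 0.3171.

0.317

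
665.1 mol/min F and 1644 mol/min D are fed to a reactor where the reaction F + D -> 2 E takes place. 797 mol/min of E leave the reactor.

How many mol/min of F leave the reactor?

267 mol/min

For E: n = n₀ + 2ξ → 797 = 0 + 2ξ, giving ξ = 398.5 mol/min.
Outlet amounts (n = n₀ + ν ξ):
  F: 665.1 − 1(398.5) = 266.6
  D: 1644 − 1(398.5) = 1246
  E: 0 + 2(398.5) = 797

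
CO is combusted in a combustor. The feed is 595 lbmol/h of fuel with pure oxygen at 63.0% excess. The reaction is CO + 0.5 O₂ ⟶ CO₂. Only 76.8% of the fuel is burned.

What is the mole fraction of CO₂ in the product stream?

0.537

Stoichiometric O₂ = 0.5 × 595 = 297.5 lbmol/h; O₂ fed = 297.5 × 1.630 = 484.9 lbmol/h.
Fuel reacted = 0.768 × 595 → ξ = 457 lbmol/h.
Outlet (n = n₀ + ν ξ):
  CO: 595 − 1(457) = 138
  O₂: 484.9 − 0.5(457) = 256.4
  CO₂: 0 + 1(457) = 457
Total out = 851.4 lbmol/h; y_CO₂ = 457 / 851.4 = 0.5367.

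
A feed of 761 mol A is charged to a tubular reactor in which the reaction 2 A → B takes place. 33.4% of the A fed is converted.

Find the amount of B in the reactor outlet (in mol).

127 mol

A reacted = 0.334 × 761 = 254.2 mol; ν_A = −2, so ξ = 254.2/2 = 127.1 mol.
Outlet amounts (n = n₀ + ν ξ):
  A: 761 − 2(127.1) = 506.8
  B: 0 + 1(127.1) = 127.1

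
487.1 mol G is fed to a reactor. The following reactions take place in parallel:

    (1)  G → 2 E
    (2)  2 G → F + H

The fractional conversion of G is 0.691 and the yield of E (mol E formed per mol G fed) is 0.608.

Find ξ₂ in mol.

ξ₂ = 94.3 mol

Yield of E: 2ξ₁ / 487.1 = 0.608 → ξ₁ = 148.1 mol.
Conversion of G: 1ξ₁ + 2ξ₂ = 0.691 × 487.1 = 336.6 → ξ₂ = 94.25 mol.
Outlet amounts (n = n₀ + Σ ν·ξ):
  G: 487.1 − 1(148.1) − 2(94.25) = 150.5
  E: 0 + 2(148.1) = 296.2
  F: 0 + 1(94.25) = 94.25
  H: 0 + 1(94.25) = 94.25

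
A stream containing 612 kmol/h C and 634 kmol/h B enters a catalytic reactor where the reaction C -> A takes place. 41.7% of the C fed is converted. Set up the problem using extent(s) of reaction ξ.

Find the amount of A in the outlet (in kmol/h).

255 kmol/h

C reacted = 0.417 × 612 = 255.2 kmol/h; ν_C = −1, so ξ = 255.2/1 = 255.2 kmol/h.
Outlet amounts (n = n₀ + ν ξ):
  C: 612 − 1(255.2) = 356.8
  A: 0 + 1(255.2) = 255.2
  B: 634 (inert)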